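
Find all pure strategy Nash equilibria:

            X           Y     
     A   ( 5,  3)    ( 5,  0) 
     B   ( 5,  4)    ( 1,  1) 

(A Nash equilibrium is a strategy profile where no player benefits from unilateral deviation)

Nash equilibrium: (A, X), (B, X)

Work:
Best responses:
  P1 vs X: payoffs [5, 5] → best response A/B (payoff 5)
  P1 vs Y: payoffs [5, 1] → best response A (payoff 5)
  P2 vs A: payoffs [3, 0] → best response X (payoff 3)
  P2 vs B: payoffs [4, 1] → best response X (payoff 4)
Mutual best responses: (A,X), (B,X) → Nash equilibria.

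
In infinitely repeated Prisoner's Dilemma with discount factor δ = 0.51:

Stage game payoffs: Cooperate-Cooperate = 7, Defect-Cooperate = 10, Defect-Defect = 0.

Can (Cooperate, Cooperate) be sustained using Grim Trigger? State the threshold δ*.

δ* = 0.3; since δ = 0.51 ≥ 0.3, cooperation can be sustained

Work:
For Grim Trigger:
Cooperate forever: 7/(1-δ)
Defect then punished: 10 + 0·δ/(1-δ)
Need: 7/(1-δ) ≥ 10 + 0·δ/(1-δ)
Solving: δ ≥ (T-R)/(T-P) = (10-7)/(10-0) = 0.3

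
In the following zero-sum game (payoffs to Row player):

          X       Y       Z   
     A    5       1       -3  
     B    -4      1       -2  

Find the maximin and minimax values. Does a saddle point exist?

Maximin = -3, Minimax = -2, Saddle: False

Work:
Row minimums: [-3, -4] → maximin = -3
Column maximums: [5, 1, -2] → minimax = -2
No saddle point (maximin ≠ minimax). Mixed strategy needed.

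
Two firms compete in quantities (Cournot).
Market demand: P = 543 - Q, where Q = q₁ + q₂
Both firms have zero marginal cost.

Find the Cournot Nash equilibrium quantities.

q₁* = q₂* = 181.0; P* = 181.0

Work:
Profit: π_i = P·q_i = (a - q_i - q_j)·q_i
FOC: ∂π_i/∂q_i = a - 2q_i - q_j = 0
Reaction function: q_i = (543 - q_j)/2
Symmetry: q* = 543/3 = 181.0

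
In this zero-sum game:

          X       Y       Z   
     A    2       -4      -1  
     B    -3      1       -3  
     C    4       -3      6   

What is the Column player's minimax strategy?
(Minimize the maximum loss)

Column should play Y, value = 1

Work:
Column player minimizes Row's maximum payoff:
Column X: max payoff to Row = 4
Column Y: max payoff to Row = 1
Column Z: max payoff to Row = 6
Minimum is 1, achieved by column Y.
Minimax strategy: Y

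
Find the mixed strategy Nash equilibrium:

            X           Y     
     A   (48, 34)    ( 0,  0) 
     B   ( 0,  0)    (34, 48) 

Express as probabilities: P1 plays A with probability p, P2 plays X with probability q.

p = 0.5854, q = 0.4146

Work:
Find probabilities that make opponent indifferent:
P2 chooses q to make P1 indifferent between A and B
P1 chooses p to make P2 indifferent between X and Y
Mixed NE: P1 plays (A: 0.5854, B: 0.4146), P2 plays (X: 0.4146, Y: 0.5854)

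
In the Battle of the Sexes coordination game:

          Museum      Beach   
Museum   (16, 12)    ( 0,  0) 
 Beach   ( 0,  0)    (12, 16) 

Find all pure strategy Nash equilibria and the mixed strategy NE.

Pure NE: (Museum, Museum) and (Beach, Beach); Mixed NE: p = 0.5714, q = 0.4286

Work:
Check pure NE:
(Museum, Museum): (16, 12) - no unilateral deviation beneficial
(Beach, Beach): (12, 16) - no unilateral deviation beneficial
Mixed NE: P1 plays Museum with p = 0.5714, P2 plays Museum with q = 0.4286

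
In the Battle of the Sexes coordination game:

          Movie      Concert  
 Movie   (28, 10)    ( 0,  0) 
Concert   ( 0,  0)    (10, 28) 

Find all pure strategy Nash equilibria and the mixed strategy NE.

Pure NE: (Movie, Movie) and (Concert, Concert); Mixed NE: p = 0.7368, q = 0.2632

Work:
Check pure NE:
(Movie, Movie): (28, 10) - no unilateral deviation beneficial
(Concert, Concert): (10, 28) - no unilateral deviation beneficial
Mixed NE: P1 plays Movie with p = 0.7368, P2 plays Movie with q = 0.2632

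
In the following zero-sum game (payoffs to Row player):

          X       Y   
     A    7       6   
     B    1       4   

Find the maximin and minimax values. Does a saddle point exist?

Maximin = 6, Minimax = 6, Saddle: True

Work:
Row minimums: [6, 1] → maximin = 6
Column maximums: [7, 6] → minimax = 6
Saddle point exists! Game value = 6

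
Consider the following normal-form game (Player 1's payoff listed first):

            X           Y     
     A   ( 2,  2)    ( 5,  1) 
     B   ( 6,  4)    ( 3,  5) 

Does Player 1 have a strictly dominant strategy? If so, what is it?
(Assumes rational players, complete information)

No strictly dominant strategy exists for Player 1

Work:
A strategy strictly dominates another if it gives a strictly higher payoff against every opponent action. Compare each pair of P1's strategies column-by-column:
  A vs B: [2 vs 6, 5 vs 3] → A does not strictly dominate B (column X: 2 ≤ 6)
  B vs A: [6 vs 2, 3 vs 5] → B does not strictly dominate A (column Y: 3 ≤ 5)
No single strategy strictly dominates all others → no strictly dominant strategy.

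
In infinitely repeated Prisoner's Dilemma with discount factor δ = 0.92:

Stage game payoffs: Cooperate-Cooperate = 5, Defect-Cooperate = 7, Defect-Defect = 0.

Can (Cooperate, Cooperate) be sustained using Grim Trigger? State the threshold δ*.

δ* = 0.2857; since δ = 0.92 ≥ 0.2857, cooperation can be sustained

Work:
For Grim Trigger:
Cooperate forever: 5/(1-δ)
Defect then punished: 7 + 0·δ/(1-δ)
Need: 5/(1-δ) ≥ 7 + 0·δ/(1-δ)
Solving: δ ≥ (T-R)/(T-P) = (7-5)/(7-0) = 0.2857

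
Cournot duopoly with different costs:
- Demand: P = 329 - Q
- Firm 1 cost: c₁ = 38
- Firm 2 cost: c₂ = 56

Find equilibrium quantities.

q₁* = 103.0, q₂* = 85.0

Work:
Reaction: q₁ = (329 - 38 - q₂)/2
Reaction: q₂ = (329 - 56 - q₁)/2
Solve simultaneously:
q₁* = (329 - 2×38 + 56)/3 = 103.0
q₂* = (329 - 2×56 + 38)/3 = 85.0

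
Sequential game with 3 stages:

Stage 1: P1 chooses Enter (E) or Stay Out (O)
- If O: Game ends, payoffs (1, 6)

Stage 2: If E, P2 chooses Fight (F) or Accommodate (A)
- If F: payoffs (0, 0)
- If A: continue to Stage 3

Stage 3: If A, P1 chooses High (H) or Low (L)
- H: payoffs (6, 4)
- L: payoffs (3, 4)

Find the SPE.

SPE: (E, A, H); Outcome (6, 4)

Work:
Stage 3: P1 chooses H (6 vs 3)
Stage 2: P2: F->0, A->4 (anticipating H). Choose A
Stage 1: P1: O->1, E->6 (anticipating A, H). Choose E
SPE path: E -> A -> H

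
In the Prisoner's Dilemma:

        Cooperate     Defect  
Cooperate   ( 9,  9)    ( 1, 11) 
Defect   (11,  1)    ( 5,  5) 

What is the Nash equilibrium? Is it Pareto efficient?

(Defect, Defect) is NE; not Pareto efficient

Work:
Defect dominates Cooperate for both players:
If P2 cooperates: Defect (11) > Cooperate (9)
If P2 defects: Defect (5) > Cooperate (1)
NE: (Defect, Defect) with payoff (5, 5)
But (Cooperate, Cooperate) = (9, 9) Pareto dominates (5, 5)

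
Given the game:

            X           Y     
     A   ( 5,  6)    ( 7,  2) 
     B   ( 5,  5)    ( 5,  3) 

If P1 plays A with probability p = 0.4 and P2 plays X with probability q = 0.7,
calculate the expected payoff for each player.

E[P1] = 5.24, E[P2] = 4.56

Work:
E[P1] = p·q·π₁(A,X) + p·(1-q)·π₁(A,Y) + (1-p)·q·π₁(B,X) + (1-p)·(1-q)·π₁(B,Y)
= 0.4·0.7·5 + 0.4·0.3·7 + 0.6·0.7·5 + 0.6·0.3·5
= 5.24

E[P2] = 4.56 (similar calculation)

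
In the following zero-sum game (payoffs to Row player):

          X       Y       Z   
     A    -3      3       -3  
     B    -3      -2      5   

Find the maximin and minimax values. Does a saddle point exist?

Maximin = -3, Minimax = -3, Saddle: True

Work:
Row minimums: [-3, -3] → maximin = -3
Column maximums: [-3, 3, 5] → minimax = -3
Saddle point exists! Game value = -3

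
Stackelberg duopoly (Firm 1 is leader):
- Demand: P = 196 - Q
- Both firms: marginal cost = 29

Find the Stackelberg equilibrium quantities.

q₁* (leader) = 83.5, q₂* (follower) = 41.75

Work:
Follower's reaction: q₂ = (a - c - q₁)/2
Leader substitutes: π₁ = q₁·(a - q₁ - (a-c-q₁)/2 - c)
FOC: q₁* = (196 - 29)/2 = 83.50
Then: q₂* = (196 - 29 - 83.5)/2 = 41.75
Leader has first-mover advantage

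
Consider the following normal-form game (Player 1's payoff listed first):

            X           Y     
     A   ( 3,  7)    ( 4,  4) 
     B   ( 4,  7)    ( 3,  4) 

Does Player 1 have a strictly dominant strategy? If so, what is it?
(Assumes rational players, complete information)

No strictly dominant strategy exists for Player 1

Work:
A strategy strictly dominates another if it gives a strictly higher payoff against every opponent action. Compare each pair of P1's strategies column-by-column:
  A vs B: [3 vs 4, 4 vs 3] → A does not strictly dominate B (column X: 3 ≤ 4)
  B vs A: [4 vs 3, 3 vs 4] → B does not strictly dominate A (column Y: 3 ≤ 4)
No single strategy strictly dominates all others → no strictly dominant strategy.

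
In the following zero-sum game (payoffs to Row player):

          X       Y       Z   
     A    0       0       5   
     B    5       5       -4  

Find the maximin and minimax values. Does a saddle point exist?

Maximin = 0, Minimax = 5, Saddle: False

Work:
Row minimums: [0, -4] → maximin = 0
Column maximums: [5, 5, 5] → minimax = 5
No saddle point (maximin ≠ minimax). Mixed strategy needed.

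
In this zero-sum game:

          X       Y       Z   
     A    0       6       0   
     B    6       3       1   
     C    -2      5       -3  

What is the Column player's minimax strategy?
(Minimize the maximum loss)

Column should play Z, value = 1

Work:
Column player minimizes Row's maximum payoff:
Column X: max payoff to Row = 6
Column Y: max payoff to Row = 6
Column Z: max payoff to Row = 1
Minimum is 1, achieved by column Z.
Minimax strategy: Z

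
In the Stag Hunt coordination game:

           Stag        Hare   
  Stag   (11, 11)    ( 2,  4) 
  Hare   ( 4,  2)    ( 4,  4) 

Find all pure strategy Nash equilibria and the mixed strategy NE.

Pure NE: (Stag, Stag) and (Hare, Hare); Mixed NE: p = 0.2222, q = 0.2222

Work:
Check pure NE:
(Stag, Stag): (11, 11) - no unilateral deviation beneficial
(Hare, Hare): (4, 4) - no unilateral deviation beneficial
Mixed NE: P1 plays Stag with p = 0.2222, P2 plays Stag with q = 0.2222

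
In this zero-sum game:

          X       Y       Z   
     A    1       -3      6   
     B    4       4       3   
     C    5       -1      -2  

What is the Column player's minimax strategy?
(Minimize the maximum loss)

Column should play Y, value = 4

Work:
Column player minimizes Row's maximum payoff:
Column X: max payoff to Row = 5
Column Y: max payoff to Row = 4
Column Z: max payoff to Row = 6
Minimum is 4, achieved by column Y.
Minimax strategy: Y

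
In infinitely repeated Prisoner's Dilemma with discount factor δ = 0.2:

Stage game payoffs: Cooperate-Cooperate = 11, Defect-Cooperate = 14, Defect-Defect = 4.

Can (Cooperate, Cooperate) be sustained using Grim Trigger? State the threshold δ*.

δ* = 0.3; since δ = 0.2 < 0.3, cooperation cannot be sustained

Work:
For Grim Trigger:
Cooperate forever: 11/(1-δ)
Defect then punished: 14 + 4·δ/(1-δ)
Need: 11/(1-δ) ≥ 14 + 4·δ/(1-δ)
Solving: δ ≥ (T-R)/(T-P) = (14-11)/(14-4) = 0.3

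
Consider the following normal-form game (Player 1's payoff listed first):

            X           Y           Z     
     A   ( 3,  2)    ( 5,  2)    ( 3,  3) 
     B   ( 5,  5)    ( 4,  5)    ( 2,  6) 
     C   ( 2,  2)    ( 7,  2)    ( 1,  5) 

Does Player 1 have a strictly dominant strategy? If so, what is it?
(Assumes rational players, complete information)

No strictly dominant strategy exists for Player 1

Work:
A strategy strictly dominates another if it gives a strictly higher payoff against every opponent action. Compare each pair of P1's strategies column-by-column:
  A vs B: [3 vs 5, 5 vs 4, 3 vs 2] → A does not strictly dominate B (column X: 3 ≤ 5)
  A vs C: [3 vs 2, 5 vs 7, 3 vs 1] → A does not strictly dominate C (column Y: 5 ≤ 7)
  B vs A: [5 vs 3, 4 vs 5, 2 vs 3] → B does not strictly dominate A (column Y: 4 ≤ 5)
  B vs C: [5 vs 2, 4 vs 7, 2 vs 1] → B does not strictly dominate C (column Y: 4 ≤ 7)
  C vs A: [2 vs 3, 7 vs 5, 1 vs 3] → C does not strictly dominate A (column X: 2 ≤ 3)
  C vs B: [2 vs 5, 7 vs 4, 1 vs 2] → C does not strictly dominate B (column X: 2 ≤ 5)
No single strategy strictly dominates all others → no strictly dominant strategy.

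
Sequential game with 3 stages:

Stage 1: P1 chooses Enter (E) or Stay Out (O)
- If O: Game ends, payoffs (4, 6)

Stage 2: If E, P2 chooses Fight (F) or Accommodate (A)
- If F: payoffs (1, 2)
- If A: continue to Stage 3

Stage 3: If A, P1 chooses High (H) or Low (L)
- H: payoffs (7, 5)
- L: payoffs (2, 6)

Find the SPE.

SPE: (E, A, H); Outcome (7, 5)

Work:
Stage 3: P1 chooses H (7 vs 2)
Stage 2: P2: F->2, A->5 (anticipating H). Choose A
Stage 1: P1: O->4, E->7 (anticipating A, H). Choose E
SPE path: E -> A -> H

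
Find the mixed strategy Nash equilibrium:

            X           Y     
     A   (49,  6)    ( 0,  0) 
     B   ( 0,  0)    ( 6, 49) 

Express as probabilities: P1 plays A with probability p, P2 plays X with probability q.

p = 0.8909, q = 0.1091

Work:
Find probabilities that make opponent indifferent:
P2 chooses q to make P1 indifferent between A and B
P1 chooses p to make P2 indifferent between X and Y
Mixed NE: P1 plays (A: 0.8909, B: 0.1091), P2 plays (X: 0.1091, Y: 0.8909)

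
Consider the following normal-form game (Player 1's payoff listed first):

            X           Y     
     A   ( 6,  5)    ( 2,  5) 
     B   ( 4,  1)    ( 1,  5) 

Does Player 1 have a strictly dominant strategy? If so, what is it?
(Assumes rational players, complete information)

Yes, Player 1's strictly dominant strategy is A

Work:
A strategy strictly dominates another if it gives a strictly higher payoff against every opponent action. Compare each pair of P1's strategies column-by-column:
  A vs B: [6 vs 4, 2 vs 1] → A strictly dominates B
  B vs A: [4 vs 6, 1 vs 2] → B does not strictly dominate A (column X: 4 ≤ 6)
A strictly dominates every other strategy → strictly dominant.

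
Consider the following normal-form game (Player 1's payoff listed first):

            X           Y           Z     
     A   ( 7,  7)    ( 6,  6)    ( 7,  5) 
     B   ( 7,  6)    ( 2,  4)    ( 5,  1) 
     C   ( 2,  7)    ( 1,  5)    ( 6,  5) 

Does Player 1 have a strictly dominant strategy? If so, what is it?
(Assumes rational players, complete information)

No strictly dominant strategy exists for Player 1

Work:
A strategy strictly dominates another if it gives a strictly higher payoff against every opponent action. Compare each pair of P1's strategies column-by-column:
  A vs B: [7 vs 7, 6 vs 2, 7 vs 5] → A does not strictly dominate B (column X: 7 ≤ 7)
  A vs C: [7 vs 2, 6 vs 1, 7 vs 6] → A strictly dominates C
  B vs A: [7 vs 7, 2 vs 6, 5 vs 7] → B does not strictly dominate A (column X: 7 ≤ 7)
  B vs C: [7 vs 2, 2 vs 1, 5 vs 6] → B does not strictly dominate C (column Z: 5 ≤ 6)
  C vs A: [2 vs 7, 1 vs 6, 6 vs 7] → C does not strictly dominate A (column X: 2 ≤ 7)
  C vs B: [2 vs 7, 1 vs 2, 6 vs 5] → C does not strictly dominate B (column X: 2 ≤ 7)
No single strategy strictly dominates all others → no strictly dominant strategy.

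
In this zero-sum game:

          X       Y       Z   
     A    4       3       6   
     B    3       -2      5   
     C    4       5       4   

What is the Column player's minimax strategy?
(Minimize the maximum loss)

Column should play X, value = 4

Work:
Column player minimizes Row's maximum payoff:
Column X: max payoff to Row = 4
Column Y: max payoff to Row = 5
Column Z: max payoff to Row = 6
Minimum is 4, achieved by column X.
Minimax strategy: X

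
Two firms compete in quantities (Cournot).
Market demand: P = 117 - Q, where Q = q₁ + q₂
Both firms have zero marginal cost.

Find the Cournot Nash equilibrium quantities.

q₁* = q₂* = 39.0; P* = 39.0

Work:
Profit: π_i = P·q_i = (a - q_i - q_j)·q_i
FOC: ∂π_i/∂q_i = a - 2q_i - q_j = 0
Reaction function: q_i = (117 - q_j)/2
Symmetry: q* = 117/3 = 39.0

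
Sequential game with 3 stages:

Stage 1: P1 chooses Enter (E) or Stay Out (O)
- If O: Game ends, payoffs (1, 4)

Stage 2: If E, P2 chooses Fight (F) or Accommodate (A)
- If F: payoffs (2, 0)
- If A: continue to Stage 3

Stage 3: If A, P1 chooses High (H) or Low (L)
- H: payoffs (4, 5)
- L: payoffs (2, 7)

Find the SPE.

SPE: (E, A, H); Outcome (4, 5)

Work:
Stage 3: P1 chooses H (4 vs 2)
Stage 2: P2: F->0, A->5 (anticipating H). Choose A
Stage 1: P1: O->1, E->4 (anticipating A, H). Choose E
SPE path: E -> A -> H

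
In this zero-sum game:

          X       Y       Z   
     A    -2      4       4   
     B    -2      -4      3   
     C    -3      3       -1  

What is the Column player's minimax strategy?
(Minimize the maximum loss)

Column should play X, value = -2

Work:
Column player minimizes Row's maximum payoff:
Column X: max payoff to Row = -2
Column Y: max payoff to Row = 4
Column Z: max payoff to Row = 4
Minimum is -2, achieved by column X.
Minimax strategy: X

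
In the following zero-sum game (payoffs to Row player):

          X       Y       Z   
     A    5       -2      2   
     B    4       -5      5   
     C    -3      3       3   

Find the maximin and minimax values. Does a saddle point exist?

Maximin = -2, Minimax = 3, Saddle: False

Work:
Row minimums: [-2, -5, -3] → maximin = -2
Column maximums: [5, 3, 5] → minimax = 3
No saddle point (maximin ≠ minimax). Mixed strategy needed.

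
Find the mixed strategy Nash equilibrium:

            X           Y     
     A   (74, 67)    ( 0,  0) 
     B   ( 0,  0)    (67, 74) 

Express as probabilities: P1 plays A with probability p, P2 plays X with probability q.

p = 0.5248, q = 0.4752

Work:
Find probabilities that make opponent indifferent:
P2 chooses q to make P1 indifferent between A and B
P1 chooses p to make P2 indifferent between X and Y
Mixed NE: P1 plays (A: 0.5248, B: 0.4752), P2 plays (X: 0.4752, Y: 0.5248)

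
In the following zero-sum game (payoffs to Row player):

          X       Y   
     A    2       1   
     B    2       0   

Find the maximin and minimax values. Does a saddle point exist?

Maximin = 1, Minimax = 1, Saddle: True

Work:
Row minimums: [1, 0] → maximin = 1
Column maximums: [2, 1] → minimax = 1
Saddle point exists! Game value = 1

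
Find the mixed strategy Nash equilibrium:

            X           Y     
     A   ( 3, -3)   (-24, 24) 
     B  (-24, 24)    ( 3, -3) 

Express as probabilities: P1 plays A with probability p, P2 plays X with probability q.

p = 0.5, q = 0.5

Work:
Find probabilities that make opponent indifferent:
P2 chooses q to make P1 indifferent between A and B
P1 chooses p to make P2 indifferent between X and Y
Mixed NE: P1 plays (A: 0.5, B: 0.5), P2 plays (X: 0.5, Y: 0.5)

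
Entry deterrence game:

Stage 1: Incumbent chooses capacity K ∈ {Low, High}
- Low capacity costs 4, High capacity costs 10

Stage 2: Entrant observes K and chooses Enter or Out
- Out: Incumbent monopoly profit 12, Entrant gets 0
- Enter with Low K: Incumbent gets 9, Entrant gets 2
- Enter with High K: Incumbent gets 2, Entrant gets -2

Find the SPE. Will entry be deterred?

SPE: (Low, Enter|Low, Out|High); Entry not deterred. Incumbent net profit = 5, Entrant gets 2

Work:
After Low K: Entrant enters (2 > 0)
After High K: Entrant stays out (-2 < 0)
Incumbent: Low → 9−4=5, High → 12−10=2
Incumbent chooses Low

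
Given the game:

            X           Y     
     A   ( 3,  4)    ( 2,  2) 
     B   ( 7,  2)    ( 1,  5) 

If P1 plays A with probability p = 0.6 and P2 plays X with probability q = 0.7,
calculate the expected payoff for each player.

E[P1] = 3.7, E[P2] = 3.2

Work:
E[P1] = p·q·π₁(A,X) + p·(1-q)·π₁(A,Y) + (1-p)·q·π₁(B,X) + (1-p)·(1-q)·π₁(B,Y)
= 0.6·0.7·3 + 0.6·0.3·2 + 0.4·0.7·7 + 0.4·0.3·1
= 3.7

E[P2] = 3.2 (similar calculation)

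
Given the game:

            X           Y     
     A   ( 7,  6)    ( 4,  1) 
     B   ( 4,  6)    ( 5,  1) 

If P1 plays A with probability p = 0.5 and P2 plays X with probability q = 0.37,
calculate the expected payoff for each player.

E[P1] = 4.87, E[P2] = 2.85

Work:
E[P1] = p·q·π₁(A,X) + p·(1-q)·π₁(A,Y) + (1-p)·q·π₁(B,X) + (1-p)·(1-q)·π₁(B,Y)
= 0.5·0.37·7 + 0.5·0.63·4 + 0.5·0.37·4 + 0.5·0.63·5
= 4.87

E[P2] = 2.85 (similar calculation)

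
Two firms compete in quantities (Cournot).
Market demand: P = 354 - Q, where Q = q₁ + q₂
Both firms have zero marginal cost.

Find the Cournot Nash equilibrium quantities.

q₁* = q₂* = 118.0; P* = 118.0

Work:
Profit: π_i = P·q_i = (a - q_i - q_j)·q_i
FOC: ∂π_i/∂q_i = a - 2q_i - q_j = 0
Reaction function: q_i = (354 - q_j)/2
Symmetry: q* = 354/3 = 118.0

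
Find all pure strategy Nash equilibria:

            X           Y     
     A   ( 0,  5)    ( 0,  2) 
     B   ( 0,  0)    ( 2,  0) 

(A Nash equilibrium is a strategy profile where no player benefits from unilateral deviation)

Nash equilibrium: (A, X), (B, X), (B, Y)

Work:
Best responses:
  P1 vs X: payoffs [0, 0] → best response A/B (payoff 0)
  P1 vs Y: payoffs [0, 2] → best response B (payoff 2)
  P2 vs A: payoffs [5, 2] → best response X (payoff 5)
  P2 vs B: payoffs [0, 0] → best response X/Y (payoff 0)
Mutual best responses: (A,X), (B,X), (B,Y) → Nash equilibria.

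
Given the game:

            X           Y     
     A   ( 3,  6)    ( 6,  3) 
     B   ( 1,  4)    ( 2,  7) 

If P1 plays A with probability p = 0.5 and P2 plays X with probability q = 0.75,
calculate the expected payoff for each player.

E[P1] = 2.5, E[P2] = 5.0

Work:
E[P1] = p·q·π₁(A,X) + p·(1-q)·π₁(A,Y) + (1-p)·q·π₁(B,X) + (1-p)·(1-q)·π₁(B,Y)
= 0.5·0.75·3 + 0.5·0.25·6 + 0.5·0.75·1 + 0.5·0.25·2
= 2.5

E[P2] = 5.0 (similar calculation)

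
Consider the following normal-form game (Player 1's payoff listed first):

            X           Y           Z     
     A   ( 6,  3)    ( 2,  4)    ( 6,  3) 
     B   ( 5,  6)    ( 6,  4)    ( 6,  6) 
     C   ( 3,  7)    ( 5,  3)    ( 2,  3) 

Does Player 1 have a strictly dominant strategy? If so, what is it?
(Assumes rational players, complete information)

No strictly dominant strategy exists for Player 1

Work:
A strategy strictly dominates another if it gives a strictly higher payoff against every opponent action. Compare each pair of P1's strategies column-by-column:
  A vs B: [6 vs 5, 2 vs 6, 6 vs 6] → A does not strictly dominate B (column Y: 2 ≤ 6)
  A vs C: [6 vs 3, 2 vs 5, 6 vs 2] → A does not strictly dominate C (column Y: 2 ≤ 5)
  B vs A: [5 vs 6, 6 vs 2, 6 vs 6] → B does not strictly dominate A (column X: 5 ≤ 6)
  B vs C: [5 vs 3, 6 vs 5, 6 vs 2] → B strictly dominates C
  C vs A: [3 vs 6, 5 vs 2, 2 vs 6] → C does not strictly dominate A (column X: 3 ≤ 6)
  C vs B: [3 vs 5, 5 vs 6, 2 vs 6] → C does not strictly dominate B (column X: 3 ≤ 5)
No single strategy strictly dominates all others → no strictly dominant strategy.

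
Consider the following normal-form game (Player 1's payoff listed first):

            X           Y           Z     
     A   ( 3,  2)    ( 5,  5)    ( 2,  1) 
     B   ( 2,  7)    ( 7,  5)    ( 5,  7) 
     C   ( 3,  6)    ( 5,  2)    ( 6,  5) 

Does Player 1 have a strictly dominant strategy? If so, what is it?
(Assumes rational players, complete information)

No strictly dominant strategy exists for Player 1

Work:
A strategy strictly dominates another if it gives a strictly higher payoff against every opponent action. Compare each pair of P1's strategies column-by-column:
  A vs B: [3 vs 2, 5 vs 7, 2 vs 5] → A does not strictly dominate B (column Y: 5 ≤ 7)
  A vs C: [3 vs 3, 5 vs 5, 2 vs 6] → A does not strictly dominate C (column X: 3 ≤ 3)
  B vs A: [2 vs 3, 7 vs 5, 5 vs 2] → B does not strictly dominate A (column X: 2 ≤ 3)
  B vs C: [2 vs 3, 7 vs 5, 5 vs 6] → B does not strictly dominate C (column X: 2 ≤ 3)
  C vs A: [3 vs 3, 5 vs 5, 6 vs 2] → C does not strictly dominate A (column X: 3 ≤ 3)
  C vs B: [3 vs 2, 5 vs 7, 6 vs 5] → C does not strictly dominate B (column Y: 5 ≤ 7)
No single strategy strictly dominates all others → no strictly dominant strategy.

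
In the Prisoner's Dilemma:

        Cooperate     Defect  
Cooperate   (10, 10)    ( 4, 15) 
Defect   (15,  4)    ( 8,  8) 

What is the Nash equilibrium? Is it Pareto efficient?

(Defect, Defect) is NE; not Pareto efficient

Work:
Defect dominates Cooperate for both players:
If P2 cooperates: Defect (15) > Cooperate (10)
If P2 defects: Defect (8) > Cooperate (4)
NE: (Defect, Defect) with payoff (8, 8)
But (Cooperate, Cooperate) = (10, 10) Pareto dominates (8, 8)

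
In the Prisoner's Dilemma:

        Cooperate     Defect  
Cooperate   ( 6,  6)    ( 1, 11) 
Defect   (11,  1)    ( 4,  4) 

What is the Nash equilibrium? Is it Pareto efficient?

(Defect, Defect) is NE; not Pareto efficient

Work:
Defect dominates Cooperate for both players:
If P2 cooperates: Defect (11) > Cooperate (6)
If P2 defects: Defect (4) > Cooperate (1)
NE: (Defect, Defect) with payoff (4, 4)
But (Cooperate, Cooperate) = (6, 6) Pareto dominates (4, 4)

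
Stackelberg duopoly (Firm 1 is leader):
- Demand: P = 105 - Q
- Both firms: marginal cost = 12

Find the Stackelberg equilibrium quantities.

q₁* (leader) = 46.5, q₂* (follower) = 23.25

Work:
Follower's reaction: q₂ = (a - c - q₁)/2
Leader substitutes: π₁ = q₁·(a - q₁ - (a-c-q₁)/2 - c)
FOC: q₁* = (105 - 12)/2 = 46.50
Then: q₂* = (105 - 12 - 46.5)/2 = 23.25
Leader has first-mover advantage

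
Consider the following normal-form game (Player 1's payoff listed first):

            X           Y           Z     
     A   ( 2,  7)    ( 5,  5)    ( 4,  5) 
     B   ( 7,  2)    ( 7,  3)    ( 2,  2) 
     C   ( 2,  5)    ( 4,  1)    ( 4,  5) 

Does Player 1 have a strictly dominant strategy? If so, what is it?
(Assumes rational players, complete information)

No strictly dominant strategy exists for Player 1

Work:
A strategy strictly dominates another if it gives a strictly higher payoff against every opponent action. Compare each pair of P1's strategies column-by-column:
  A vs B: [2 vs 7, 5 vs 7, 4 vs 2] → A does not strictly dominate B (column X: 2 ≤ 7)
  A vs C: [2 vs 2, 5 vs 4, 4 vs 4] → A does not strictly dominate C (column X: 2 ≤ 2)
  B vs A: [7 vs 2, 7 vs 5, 2 vs 4] → B does not strictly dominate A (column Z: 2 ≤ 4)
  B vs C: [7 vs 2, 7 vs 4, 2 vs 4] → B does not strictly dominate C (column Z: 2 ≤ 4)
  C vs A: [2 vs 2, 4 vs 5, 4 vs 4] → C does not strictly dominate A (column X: 2 ≤ 2)
  C vs B: [2 vs 7, 4 vs 7, 4 vs 2] → C does not strictly dominate B (column X: 2 ≤ 7)
No single strategy strictly dominates all others → no strictly dominant strategy.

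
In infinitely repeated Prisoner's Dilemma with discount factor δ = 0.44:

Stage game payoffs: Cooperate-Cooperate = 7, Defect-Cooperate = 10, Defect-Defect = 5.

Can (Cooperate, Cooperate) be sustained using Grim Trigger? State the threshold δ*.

δ* = 0.6; since δ = 0.44 < 0.6, cooperation cannot be sustained

Work:
For Grim Trigger:
Cooperate forever: 7/(1-δ)
Defect then punished: 10 + 5·δ/(1-δ)
Need: 7/(1-δ) ≥ 10 + 5·δ/(1-δ)
Solving: δ ≥ (T-R)/(T-P) = (10-7)/(10-5) = 0.6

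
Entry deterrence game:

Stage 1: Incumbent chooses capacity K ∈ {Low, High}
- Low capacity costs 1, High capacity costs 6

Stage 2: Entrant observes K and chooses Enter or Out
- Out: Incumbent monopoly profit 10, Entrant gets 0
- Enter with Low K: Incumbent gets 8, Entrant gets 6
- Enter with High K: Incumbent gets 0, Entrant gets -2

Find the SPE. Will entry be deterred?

SPE: (Low, Enter|Low, Out|High); Entry not deterred. Incumbent net profit = 7, Entrant gets 6

Work:
After Low K: Entrant enters (6 > 0)
After High K: Entrant stays out (-2 < 0)
Incumbent: Low → 8−1=7, High → 10−6=4
Incumbent chooses Low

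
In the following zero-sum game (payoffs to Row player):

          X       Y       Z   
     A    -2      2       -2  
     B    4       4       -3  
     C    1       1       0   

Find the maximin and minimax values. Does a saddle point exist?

Maximin = 0, Minimax = 0, Saddle: True

Work:
Row minimums: [-2, -3, 0] → maximin = 0
Column maximums: [4, 4, 0] → minimax = 0
Saddle point exists! Game value = 0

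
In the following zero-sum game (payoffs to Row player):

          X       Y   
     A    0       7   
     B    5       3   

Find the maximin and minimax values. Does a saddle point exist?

Maximin = 3, Minimax = 5, Saddle: False

Work:
Row minimums: [0, 3] → maximin = 3
Column maximums: [5, 7] → minimax = 5
No saddle point (maximin ≠ minimax). Mixed strategy needed.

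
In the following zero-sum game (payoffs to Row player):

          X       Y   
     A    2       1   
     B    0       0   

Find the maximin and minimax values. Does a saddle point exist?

Maximin = 1, Minimax = 1, Saddle: True

Work:
Row minimums: [1, 0] → maximin = 1
Column maximums: [2, 1] → minimax = 1
Saddle point exists! Game value = 1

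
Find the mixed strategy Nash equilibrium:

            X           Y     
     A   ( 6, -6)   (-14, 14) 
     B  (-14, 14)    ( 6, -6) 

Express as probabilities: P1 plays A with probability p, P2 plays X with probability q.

p = 0.5, q = 0.5

Work:
Find probabilities that make opponent indifferent:
P2 chooses q to make P1 indifferent between A and B
P1 chooses p to make P2 indifferent between X and Y
Mixed NE: P1 plays (A: 0.5, B: 0.5), P2 plays (X: 0.5, Y: 0.5)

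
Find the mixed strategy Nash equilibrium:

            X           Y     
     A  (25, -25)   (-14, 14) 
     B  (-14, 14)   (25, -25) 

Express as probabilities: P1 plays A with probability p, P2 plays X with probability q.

p = 0.5, q = 0.5

Work:
Find probabilities that make opponent indifferent:
P2 chooses q to make P1 indifferent between A and B
P1 chooses p to make P2 indifferent between X and Y
Mixed NE: P1 plays (A: 0.5, B: 0.5), P2 plays (X: 0.5, Y: 0.5)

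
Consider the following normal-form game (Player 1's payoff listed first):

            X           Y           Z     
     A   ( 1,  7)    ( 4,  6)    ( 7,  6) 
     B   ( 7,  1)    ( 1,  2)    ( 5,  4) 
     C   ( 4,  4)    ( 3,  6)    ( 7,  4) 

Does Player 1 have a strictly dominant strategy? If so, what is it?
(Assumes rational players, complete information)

No strictly dominant strategy exists for Player 1

Work:
A strategy strictly dominates another if it gives a strictly higher payoff against every opponent action. Compare each pair of P1's strategies column-by-column:
  A vs B: [1 vs 7, 4 vs 1, 7 vs 5] → A does not strictly dominate B (column X: 1 ≤ 7)
  A vs C: [1 vs 4, 4 vs 3, 7 vs 7] → A does not strictly dominate C (column X: 1 ≤ 4)
  B vs A: [7 vs 1, 1 vs 4, 5 vs 7] → B does not strictly dominate A (column Y: 1 ≤ 4)
  B vs C: [7 vs 4, 1 vs 3, 5 vs 7] → B does not strictly dominate C (column Y: 1 ≤ 3)
  C vs A: [4 vs 1, 3 vs 4, 7 vs 7] → C does not strictly dominate A (column Y: 3 ≤ 4)
  C vs B: [4 vs 7, 3 vs 1, 7 vs 5] → C does not strictly dominate B (column X: 4 ≤ 7)
No single strategy strictly dominates all others → no strictly dominant strategy.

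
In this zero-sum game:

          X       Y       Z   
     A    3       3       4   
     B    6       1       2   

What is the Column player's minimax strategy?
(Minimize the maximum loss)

Column should play Y, value = 3

Work:
Column player minimizes Row's maximum payoff:
Column X: max payoff to Row = 6
Column Y: max payoff to Row = 3
Column Z: max payoff to Row = 4
Minimum is 3, achieved by column Y.
Minimax strategy: Y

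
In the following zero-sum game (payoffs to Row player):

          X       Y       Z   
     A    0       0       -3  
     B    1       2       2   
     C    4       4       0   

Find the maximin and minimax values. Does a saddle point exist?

Maximin = 1, Minimax = 2, Saddle: False

Work:
Row minimums: [-3, 1, 0] → maximin = 1
Column maximums: [4, 4, 2] → minimax = 2
No saddle point (maximin ≠ minimax). Mixed strategy needed.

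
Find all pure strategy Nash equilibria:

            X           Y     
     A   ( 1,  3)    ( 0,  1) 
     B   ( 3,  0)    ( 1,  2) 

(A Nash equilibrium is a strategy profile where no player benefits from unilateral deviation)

Nash equilibrium: (B, Y)

Work:
Best responses:
  P1 vs X: payoffs [1, 3] → best response B (payoff 3)
  P1 vs Y: payoffs [0, 1] → best response B (payoff 1)
  P2 vs A: payoffs [3, 1] → best response X (payoff 3)
  P2 vs B: payoffs [0, 2] → best response Y (payoff 2)
Mutual best responses: (B,Y) → Nash equilibria.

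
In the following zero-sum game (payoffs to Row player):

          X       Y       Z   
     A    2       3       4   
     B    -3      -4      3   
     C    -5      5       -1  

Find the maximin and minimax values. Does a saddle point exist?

Maximin = 2, Minimax = 2, Saddle: True

Work:
Row minimums: [2, -4, -5] → maximin = 2
Column maximums: [2, 5, 4] → minimax = 2
Saddle point exists! Game value = 2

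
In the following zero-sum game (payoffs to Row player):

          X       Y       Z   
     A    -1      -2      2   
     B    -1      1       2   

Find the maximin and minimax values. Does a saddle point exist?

Maximin = -1, Minimax = -1, Saddle: True

Work:
Row minimums: [-2, -1] → maximin = -1
Column maximums: [-1, 1, 2] → minimax = -1
Saddle point exists! Game value = -1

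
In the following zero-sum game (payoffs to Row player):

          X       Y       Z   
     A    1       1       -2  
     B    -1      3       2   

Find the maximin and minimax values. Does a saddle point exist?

Maximin = -1, Minimax = 1, Saddle: False

Work:
Row minimums: [-2, -1] → maximin = -1
Column maximums: [1, 3, 2] → minimax = 1
No saddle point (maximin ≠ minimax). Mixed strategy needed.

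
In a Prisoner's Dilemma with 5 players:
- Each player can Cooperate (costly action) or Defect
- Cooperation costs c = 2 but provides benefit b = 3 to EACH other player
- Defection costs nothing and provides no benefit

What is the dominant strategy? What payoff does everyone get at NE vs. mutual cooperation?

Dominant: Defect; NE payoff = 0; Coop payoff = 10

Work:
Defect dominates (saves cost c = 2, benefit to others is external)
NE: All defect → everyone gets 0
If all cooperate: each receives (4)×3 - 2 = 10
Social dilemma: 10 > 0 but NE gives 0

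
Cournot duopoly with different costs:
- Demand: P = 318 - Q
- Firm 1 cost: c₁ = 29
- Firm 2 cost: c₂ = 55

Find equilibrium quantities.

q₁* = 105.0, q₂* = 79.0

Work:
Reaction: q₁ = (318 - 29 - q₂)/2
Reaction: q₂ = (318 - 55 - q₁)/2
Solve simultaneously:
q₁* = (318 - 2×29 + 55)/3 = 105.0
q₂* = (318 - 2×55 + 29)/3 = 79.0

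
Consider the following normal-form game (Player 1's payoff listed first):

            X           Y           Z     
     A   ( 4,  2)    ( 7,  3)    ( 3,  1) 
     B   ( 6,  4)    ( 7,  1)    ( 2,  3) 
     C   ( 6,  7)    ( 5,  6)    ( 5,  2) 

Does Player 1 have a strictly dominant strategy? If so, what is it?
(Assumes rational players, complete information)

No strictly dominant strategy exists for Player 1

Work:
A strategy strictly dominates another if it gives a strictly higher payoff against every opponent action. Compare each pair of P1's strategies column-by-column:
  A vs B: [4 vs 6, 7 vs 7, 3 vs 2] → A does not strictly dominate B (column X: 4 ≤ 6)
  A vs C: [4 vs 6, 7 vs 5, 3 vs 5] → A does not strictly dominate C (column X: 4 ≤ 6)
  B vs A: [6 vs 4, 7 vs 7, 2 vs 3] → B does not strictly dominate A (column Y: 7 ≤ 7)
  B vs C: [6 vs 6, 7 vs 5, 2 vs 5] → B does not strictly dominate C (column X: 6 ≤ 6)
  C vs A: [6 vs 4, 5 vs 7, 5 vs 3] → C does not strictly dominate A (column Y: 5 ≤ 7)
  C vs B: [6 vs 6, 5 vs 7, 5 vs 2] → C does not strictly dominate B (column X: 6 ≤ 6)
No single strategy strictly dominates all others → no strictly dominant strategy.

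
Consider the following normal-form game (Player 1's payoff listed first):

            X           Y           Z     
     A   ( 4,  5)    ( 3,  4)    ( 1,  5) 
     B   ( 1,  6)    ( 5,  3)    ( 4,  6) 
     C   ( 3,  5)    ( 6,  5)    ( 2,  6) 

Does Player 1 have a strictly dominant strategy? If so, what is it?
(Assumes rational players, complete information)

No strictly dominant strategy exists for Player 1

Work:
A strategy strictly dominates another if it gives a strictly higher payoff against every opponent action. Compare each pair of P1's strategies column-by-column:
  A vs B: [4 vs 1, 3 vs 5, 1 vs 4] → A does not strictly dominate B (column Y: 3 ≤ 5)
  A vs C: [4 vs 3, 3 vs 6, 1 vs 2] → A does not strictly dominate C (column Y: 3 ≤ 6)
  B vs A: [1 vs 4, 5 vs 3, 4 vs 1] → B does not strictly dominate A (column X: 1 ≤ 4)
  B vs C: [1 vs 3, 5 vs 6, 4 vs 2] → B does not strictly dominate C (column X: 1 ≤ 3)
  C vs A: [3 vs 4, 6 vs 3, 2 vs 1] → C does not strictly dominate A (column X: 3 ≤ 4)
  C vs B: [3 vs 1, 6 vs 5, 2 vs 4] → C does not strictly dominate B (column Z: 2 ≤ 4)
No single strategy strictly dominates all others → no strictly dominant strategy.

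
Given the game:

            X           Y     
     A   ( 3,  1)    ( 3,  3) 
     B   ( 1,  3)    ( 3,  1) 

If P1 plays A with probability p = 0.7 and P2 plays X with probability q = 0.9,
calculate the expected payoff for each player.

E[P1] = 2.46, E[P2] = 1.68

Work:
E[P1] = p·q·π₁(A,X) + p·(1-q)·π₁(A,Y) + (1-p)·q·π₁(B,X) + (1-p)·(1-q)·π₁(B,Y)
= 0.7·0.9·3 + 0.7·0.1·3 + 0.3·0.9·1 + 0.3·0.1·3
= 2.46

E[P2] = 1.68 (similar calculation)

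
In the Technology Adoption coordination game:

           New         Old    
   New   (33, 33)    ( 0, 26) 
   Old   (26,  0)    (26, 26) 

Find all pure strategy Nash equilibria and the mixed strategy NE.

Pure NE: (New, New) and (Old, Old); Mixed NE: p = 0.7879, q = 0.7879

Work:
Check pure NE:
(New, New): (33, 33) - no unilateral deviation beneficial
(Old, Old): (26, 26) - no unilateral deviation beneficial
Mixed NE: P1 plays New with p = 0.7879, P2 plays New with q = 0.7879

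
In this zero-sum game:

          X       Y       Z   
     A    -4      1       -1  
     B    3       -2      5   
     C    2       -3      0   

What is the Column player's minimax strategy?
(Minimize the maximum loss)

Column should play Y, value = 1

Work:
Column player minimizes Row's maximum payoff:
Column X: max payoff to Row = 3
Column Y: max payoff to Row = 1
Column Z: max payoff to Row = 5
Minimum is 1, achieved by column Y.
Minimax strategy: Y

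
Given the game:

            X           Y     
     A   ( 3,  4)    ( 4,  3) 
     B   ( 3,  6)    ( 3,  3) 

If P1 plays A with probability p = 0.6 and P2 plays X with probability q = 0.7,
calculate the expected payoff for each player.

E[P1] = 3.18, E[P2] = 4.26

Work:
E[P1] = p·q·π₁(A,X) + p·(1-q)·π₁(A,Y) + (1-p)·q·π₁(B,X) + (1-p)·(1-q)·π₁(B,Y)
= 0.6·0.7·3 + 0.6·0.3·4 + 0.4·0.7·3 + 0.4·0.3·3
= 3.18

E[P2] = 4.26 (similar calculation)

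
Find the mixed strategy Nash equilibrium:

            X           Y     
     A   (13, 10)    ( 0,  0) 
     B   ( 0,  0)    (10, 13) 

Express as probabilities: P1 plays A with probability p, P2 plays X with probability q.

p = 0.5652, q = 0.4348

Work:
Find probabilities that make opponent indifferent:
P2 chooses q to make P1 indifferent between A and B
P1 chooses p to make P2 indifferent between X and Y
Mixed NE: P1 plays (A: 0.5652, B: 0.4348), P2 plays (X: 0.4348, Y: 0.5652)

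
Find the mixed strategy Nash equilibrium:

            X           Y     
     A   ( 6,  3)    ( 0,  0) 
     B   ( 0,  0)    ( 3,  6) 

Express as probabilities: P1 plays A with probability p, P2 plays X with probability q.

p = 0.6667, q = 0.3333

Work:
Find probabilities that make opponent indifferent:
P2 chooses q to make P1 indifferent between A and B
P1 chooses p to make P2 indifferent between X and Y
Mixed NE: P1 plays (A: 0.6667, B: 0.3333), P2 plays (X: 0.3333, Y: 0.6667)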